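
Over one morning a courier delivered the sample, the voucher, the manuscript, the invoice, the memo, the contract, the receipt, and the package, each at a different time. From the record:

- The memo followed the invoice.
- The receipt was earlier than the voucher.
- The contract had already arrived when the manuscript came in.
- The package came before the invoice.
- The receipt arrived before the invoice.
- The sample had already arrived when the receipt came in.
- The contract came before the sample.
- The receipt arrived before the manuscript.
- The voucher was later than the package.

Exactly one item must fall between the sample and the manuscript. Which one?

Tracing the constraints gives the sample → the receipt → the manuscript, so the receipt sits after the sample and before the manuscript.
No other item is forced both after the sample and before the manuscript.

the receipt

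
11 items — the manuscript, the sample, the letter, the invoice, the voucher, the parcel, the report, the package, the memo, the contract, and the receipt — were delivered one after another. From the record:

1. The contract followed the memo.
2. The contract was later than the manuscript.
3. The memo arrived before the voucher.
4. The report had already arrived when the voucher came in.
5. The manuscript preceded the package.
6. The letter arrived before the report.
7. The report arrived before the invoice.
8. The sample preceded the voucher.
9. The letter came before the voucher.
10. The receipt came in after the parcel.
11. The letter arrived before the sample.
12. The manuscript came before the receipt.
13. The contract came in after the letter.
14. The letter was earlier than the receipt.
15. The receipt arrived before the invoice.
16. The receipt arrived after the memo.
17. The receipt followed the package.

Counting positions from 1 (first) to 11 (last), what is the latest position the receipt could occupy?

The receipt must come before the invoice — 1 item forced after it.
Everything else can be placed before the receipt in some valid order, so the receipt can sit as late as position 11 − 1 = 10.

10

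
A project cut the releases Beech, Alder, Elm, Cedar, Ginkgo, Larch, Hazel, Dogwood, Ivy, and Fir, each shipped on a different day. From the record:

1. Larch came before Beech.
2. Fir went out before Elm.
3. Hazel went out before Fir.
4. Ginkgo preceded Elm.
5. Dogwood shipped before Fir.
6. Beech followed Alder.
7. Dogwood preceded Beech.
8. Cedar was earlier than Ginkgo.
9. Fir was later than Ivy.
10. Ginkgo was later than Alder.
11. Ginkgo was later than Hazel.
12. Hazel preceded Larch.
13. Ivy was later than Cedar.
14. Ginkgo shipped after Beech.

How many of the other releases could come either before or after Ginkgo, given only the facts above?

2

Forced before Ginkgo: Alder, Beech, Cedar, Dogwood, Hazel, and Larch; forced after Ginkgo: Elm.
That leaves Fir and Ivy with no forced order relative to Ginkgo — 2.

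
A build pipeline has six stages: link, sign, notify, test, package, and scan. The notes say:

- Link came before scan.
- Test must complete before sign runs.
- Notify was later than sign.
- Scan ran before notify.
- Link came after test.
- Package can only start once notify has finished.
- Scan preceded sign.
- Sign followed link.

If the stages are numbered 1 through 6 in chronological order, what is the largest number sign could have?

Sign must come before notify and package — 2 stages forced after it.
Everything else can be placed before sign in some valid order, so sign can sit as late as position 6 − 2 = 4.

4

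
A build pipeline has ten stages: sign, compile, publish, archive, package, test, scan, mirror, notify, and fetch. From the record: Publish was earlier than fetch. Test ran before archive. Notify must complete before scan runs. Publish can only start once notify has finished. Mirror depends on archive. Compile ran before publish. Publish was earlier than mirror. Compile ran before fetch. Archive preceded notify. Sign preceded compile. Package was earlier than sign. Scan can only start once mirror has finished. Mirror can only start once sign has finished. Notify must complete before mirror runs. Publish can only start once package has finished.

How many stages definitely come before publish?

6

Directly stated before publish: compile, notify, and package.
Archive reaches publish via archive → notify → publish.
Sign reaches publish via sign → compile → publish.
Test reaches publish via test → archive → notify → publish.
That's archive, compile, notify, package, sign, and test — 6 in all.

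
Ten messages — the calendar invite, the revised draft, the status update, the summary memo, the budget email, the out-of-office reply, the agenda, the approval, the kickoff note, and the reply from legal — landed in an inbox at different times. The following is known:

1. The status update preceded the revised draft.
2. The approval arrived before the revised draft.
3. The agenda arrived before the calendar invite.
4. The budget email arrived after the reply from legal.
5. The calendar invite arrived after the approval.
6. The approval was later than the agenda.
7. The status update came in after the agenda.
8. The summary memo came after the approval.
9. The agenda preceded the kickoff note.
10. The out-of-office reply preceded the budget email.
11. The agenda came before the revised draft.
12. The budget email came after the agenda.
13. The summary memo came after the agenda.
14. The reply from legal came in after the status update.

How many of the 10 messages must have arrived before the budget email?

Directly stated before the budget email: the agenda, the out-of-office reply, and the reply from legal.
The status update reaches the budget email via the status update → the reply from legal → the budget email.
No chain forces the approval (or any of the others) ahead of the budget email.
That's the agenda, the out-of-office reply, the reply from legal, and the status update — 4 in all.

4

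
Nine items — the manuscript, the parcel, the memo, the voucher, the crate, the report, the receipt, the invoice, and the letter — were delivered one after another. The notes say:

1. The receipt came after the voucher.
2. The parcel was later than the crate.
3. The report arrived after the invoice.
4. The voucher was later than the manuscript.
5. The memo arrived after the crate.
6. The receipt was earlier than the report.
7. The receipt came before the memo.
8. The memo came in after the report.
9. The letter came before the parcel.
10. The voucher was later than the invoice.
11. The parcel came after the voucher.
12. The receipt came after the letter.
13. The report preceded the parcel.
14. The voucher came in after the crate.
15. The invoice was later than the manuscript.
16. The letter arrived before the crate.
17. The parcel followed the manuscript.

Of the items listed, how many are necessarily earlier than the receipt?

Directly stated before the receipt: the letter and the voucher.
The crate reaches the receipt via the crate → the voucher → the receipt.
The invoice reaches the receipt via the invoice → the voucher → the receipt.
The manuscript reaches the receipt via the manuscript → the voucher → the receipt.
That's the crate, the invoice, the letter, the manuscript, and the voucher — 5 in all.

5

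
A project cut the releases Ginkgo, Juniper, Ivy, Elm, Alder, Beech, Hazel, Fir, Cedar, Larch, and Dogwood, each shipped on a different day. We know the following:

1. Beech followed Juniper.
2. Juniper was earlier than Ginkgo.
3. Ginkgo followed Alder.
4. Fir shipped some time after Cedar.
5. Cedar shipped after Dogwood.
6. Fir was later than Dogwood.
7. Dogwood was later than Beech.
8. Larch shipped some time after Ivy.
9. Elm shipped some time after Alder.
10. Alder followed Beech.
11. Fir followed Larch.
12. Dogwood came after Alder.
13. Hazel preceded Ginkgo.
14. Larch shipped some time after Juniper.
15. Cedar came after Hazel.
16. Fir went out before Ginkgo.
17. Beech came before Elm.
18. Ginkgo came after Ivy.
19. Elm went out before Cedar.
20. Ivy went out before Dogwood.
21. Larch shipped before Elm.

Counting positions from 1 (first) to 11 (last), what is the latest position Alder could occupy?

Alder must come before Cedar, Dogwood, Elm, Fir, and Ginkgo — 5 releases forced after it.
Everything else can be placed before Alder in some valid order, so Alder can sit as late as position 11 − 5 = 6.

6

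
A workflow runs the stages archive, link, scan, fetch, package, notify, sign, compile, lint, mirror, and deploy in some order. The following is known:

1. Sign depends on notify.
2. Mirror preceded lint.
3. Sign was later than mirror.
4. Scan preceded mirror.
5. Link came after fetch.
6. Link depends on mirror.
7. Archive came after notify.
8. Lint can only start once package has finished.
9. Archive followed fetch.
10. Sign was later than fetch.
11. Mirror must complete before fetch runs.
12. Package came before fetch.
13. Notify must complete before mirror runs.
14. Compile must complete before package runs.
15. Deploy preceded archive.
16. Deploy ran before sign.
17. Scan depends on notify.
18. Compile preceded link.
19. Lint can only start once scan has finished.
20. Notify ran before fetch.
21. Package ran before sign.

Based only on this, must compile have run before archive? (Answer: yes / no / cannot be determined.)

yes

Chain the constraints: compile → package → fetch → archive. Each link is directly stated, so compile comes before archive.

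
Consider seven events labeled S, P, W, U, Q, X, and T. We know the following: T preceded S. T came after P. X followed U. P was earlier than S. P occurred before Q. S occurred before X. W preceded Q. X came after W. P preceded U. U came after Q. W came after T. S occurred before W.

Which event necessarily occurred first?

P

P has a chain of constraints placing it before every other event, so P must be first.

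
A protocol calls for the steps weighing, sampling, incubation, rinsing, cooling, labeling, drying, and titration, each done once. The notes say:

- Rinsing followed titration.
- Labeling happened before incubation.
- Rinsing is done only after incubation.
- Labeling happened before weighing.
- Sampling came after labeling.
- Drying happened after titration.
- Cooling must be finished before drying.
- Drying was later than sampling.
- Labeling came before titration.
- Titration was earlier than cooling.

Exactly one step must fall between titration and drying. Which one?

Tracing the constraints gives titration → cooling → drying, so cooling sits after titration and before drying.
No other step is forced both after titration and before drying.

cooling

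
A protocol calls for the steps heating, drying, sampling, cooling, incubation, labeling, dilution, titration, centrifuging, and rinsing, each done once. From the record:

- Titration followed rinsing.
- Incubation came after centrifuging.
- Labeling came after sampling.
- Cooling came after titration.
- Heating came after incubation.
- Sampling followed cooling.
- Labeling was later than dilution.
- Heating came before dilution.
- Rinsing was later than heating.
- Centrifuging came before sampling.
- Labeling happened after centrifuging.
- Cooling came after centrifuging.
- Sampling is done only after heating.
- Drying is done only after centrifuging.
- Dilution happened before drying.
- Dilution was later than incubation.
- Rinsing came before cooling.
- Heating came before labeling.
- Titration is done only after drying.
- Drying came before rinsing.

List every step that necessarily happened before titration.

centrifuging, dilution, drying, heating, incubation, rinsing

Directly stated before titration: drying and rinsing.
Centrifuging reaches titration via centrifuging → drying → titration.
Dilution reaches titration via dilution → drying → titration.
Heating reaches titration via heating → rinsing → titration.
Likewise incubation reaches titration by chaining the stated constraints.
No chain forces cooling (or any of the others) ahead of titration.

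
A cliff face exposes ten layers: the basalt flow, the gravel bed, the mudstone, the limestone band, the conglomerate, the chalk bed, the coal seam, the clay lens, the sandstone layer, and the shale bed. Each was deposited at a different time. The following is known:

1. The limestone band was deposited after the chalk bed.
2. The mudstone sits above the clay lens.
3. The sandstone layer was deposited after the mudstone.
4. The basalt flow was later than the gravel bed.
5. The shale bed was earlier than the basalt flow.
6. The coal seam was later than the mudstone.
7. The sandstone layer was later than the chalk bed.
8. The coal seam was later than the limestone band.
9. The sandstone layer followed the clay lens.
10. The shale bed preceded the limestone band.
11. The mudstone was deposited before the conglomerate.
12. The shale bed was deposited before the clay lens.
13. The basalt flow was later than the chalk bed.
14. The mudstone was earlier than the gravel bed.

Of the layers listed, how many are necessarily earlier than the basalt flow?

Directly stated before the basalt flow: the chalk bed, the gravel bed, and the shale bed.
The clay lens reaches the basalt flow via the clay lens → the mudstone → the gravel bed → the basalt flow.
The mudstone reaches the basalt flow via the mudstone → the gravel bed → the basalt flow.
That's the chalk bed, the clay lens, the gravel bed, the mudstone, and the shale bed — 5 in all.

5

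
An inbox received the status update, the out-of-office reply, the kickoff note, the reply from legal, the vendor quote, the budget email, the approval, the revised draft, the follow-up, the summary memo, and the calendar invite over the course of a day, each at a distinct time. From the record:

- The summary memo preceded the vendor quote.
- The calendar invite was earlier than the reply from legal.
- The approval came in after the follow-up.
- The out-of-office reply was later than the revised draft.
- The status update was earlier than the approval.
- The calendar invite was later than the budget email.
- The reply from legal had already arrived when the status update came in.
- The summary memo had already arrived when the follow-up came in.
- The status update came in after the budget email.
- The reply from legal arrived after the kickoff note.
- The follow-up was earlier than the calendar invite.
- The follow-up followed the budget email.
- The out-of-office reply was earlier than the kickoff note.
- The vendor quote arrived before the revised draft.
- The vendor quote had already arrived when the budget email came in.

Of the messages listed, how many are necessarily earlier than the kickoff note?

4

Directly stated before the kickoff note: the out-of-office reply.
The revised draft reaches the kickoff note via the revised draft → the out-of-office reply → the kickoff note.
The summary memo reaches the kickoff note via the summary memo → the vendor quote → the revised draft → the out-of-office reply → the kickoff note.
The vendor quote reaches the kickoff note via the vendor quote → the revised draft → the out-of-office reply → the kickoff note.
No chain forces the reply from legal (or any of the others) ahead of the kickoff note.
That's the out-of-office reply, the revised draft, the summary memo, and the vendor quote — 4 in all.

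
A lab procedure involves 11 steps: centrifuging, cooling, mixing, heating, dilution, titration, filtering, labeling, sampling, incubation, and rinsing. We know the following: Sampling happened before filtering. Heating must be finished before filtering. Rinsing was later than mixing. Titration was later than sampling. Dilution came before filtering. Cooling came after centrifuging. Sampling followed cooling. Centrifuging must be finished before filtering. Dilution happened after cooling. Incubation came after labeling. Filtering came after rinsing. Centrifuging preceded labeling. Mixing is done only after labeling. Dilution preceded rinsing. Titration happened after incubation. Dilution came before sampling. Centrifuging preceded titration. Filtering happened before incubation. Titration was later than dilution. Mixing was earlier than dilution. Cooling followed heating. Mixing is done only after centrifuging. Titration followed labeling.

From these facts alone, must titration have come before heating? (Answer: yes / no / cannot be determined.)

no

Tracing the constraints gives heating → cooling → dilution → titration, so heating must come before titration.
That means titration cannot be before heating.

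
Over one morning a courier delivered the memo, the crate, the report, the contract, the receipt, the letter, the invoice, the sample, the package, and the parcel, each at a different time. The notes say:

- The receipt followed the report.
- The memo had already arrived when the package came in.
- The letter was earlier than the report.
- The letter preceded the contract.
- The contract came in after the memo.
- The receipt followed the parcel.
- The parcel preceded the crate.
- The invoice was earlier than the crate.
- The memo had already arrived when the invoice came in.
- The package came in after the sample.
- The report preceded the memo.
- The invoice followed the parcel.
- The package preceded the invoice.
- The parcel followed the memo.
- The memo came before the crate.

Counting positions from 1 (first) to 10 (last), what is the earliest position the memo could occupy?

The letter and the report must both come before the memo — 2 forced predecessors.
Nothing else is forced ahead of the memo, so its earliest slot is position 2 + 1 = 3.

3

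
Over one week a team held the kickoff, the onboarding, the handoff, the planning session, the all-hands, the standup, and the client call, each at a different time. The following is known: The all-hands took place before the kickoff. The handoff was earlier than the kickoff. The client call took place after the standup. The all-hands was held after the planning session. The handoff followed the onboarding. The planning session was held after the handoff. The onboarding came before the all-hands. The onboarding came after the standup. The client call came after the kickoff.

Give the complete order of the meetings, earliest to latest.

The constraints fix every adjacent pair, so only one ordering works:
the standup → the onboarding → the handoff → the planning session → the all-hands → the kickoff → the client call.

the standup, the onboarding, the handoff, the planning session, the all-hands, the kickoff, the client call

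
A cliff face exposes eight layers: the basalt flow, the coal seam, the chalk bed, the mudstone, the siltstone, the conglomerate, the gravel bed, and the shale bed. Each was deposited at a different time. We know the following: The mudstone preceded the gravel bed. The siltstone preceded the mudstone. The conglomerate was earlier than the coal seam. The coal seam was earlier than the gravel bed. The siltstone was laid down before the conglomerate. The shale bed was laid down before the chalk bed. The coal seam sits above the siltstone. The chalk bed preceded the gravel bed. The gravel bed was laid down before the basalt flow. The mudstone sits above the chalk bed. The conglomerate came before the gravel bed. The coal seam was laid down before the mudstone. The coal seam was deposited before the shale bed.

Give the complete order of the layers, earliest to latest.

the siltstone, the conglomerate, the coal seam, the shale bed, the chalk bed, the mudstone, the gravel bed, the basalt flow

The constraints fix every adjacent pair, so only one ordering works:
the siltstone → the conglomerate → the coal seam → the shale bed → the chalk bed → the mudstone → the gravel bed → the basalt flow.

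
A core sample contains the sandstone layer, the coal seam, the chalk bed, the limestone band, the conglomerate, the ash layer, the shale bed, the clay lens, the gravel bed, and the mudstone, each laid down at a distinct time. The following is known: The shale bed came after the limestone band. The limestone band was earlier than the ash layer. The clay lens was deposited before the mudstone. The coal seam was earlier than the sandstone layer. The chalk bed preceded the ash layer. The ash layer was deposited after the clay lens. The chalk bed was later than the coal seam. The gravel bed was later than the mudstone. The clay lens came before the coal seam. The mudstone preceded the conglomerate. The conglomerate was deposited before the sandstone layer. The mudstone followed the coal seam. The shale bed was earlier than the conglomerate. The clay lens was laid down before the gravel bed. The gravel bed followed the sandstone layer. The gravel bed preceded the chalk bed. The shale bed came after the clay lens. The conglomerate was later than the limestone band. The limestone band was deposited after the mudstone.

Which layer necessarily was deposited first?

The clay lens has a chain of constraints placing it before every other layer, so the clay lens must be first.

the clay lens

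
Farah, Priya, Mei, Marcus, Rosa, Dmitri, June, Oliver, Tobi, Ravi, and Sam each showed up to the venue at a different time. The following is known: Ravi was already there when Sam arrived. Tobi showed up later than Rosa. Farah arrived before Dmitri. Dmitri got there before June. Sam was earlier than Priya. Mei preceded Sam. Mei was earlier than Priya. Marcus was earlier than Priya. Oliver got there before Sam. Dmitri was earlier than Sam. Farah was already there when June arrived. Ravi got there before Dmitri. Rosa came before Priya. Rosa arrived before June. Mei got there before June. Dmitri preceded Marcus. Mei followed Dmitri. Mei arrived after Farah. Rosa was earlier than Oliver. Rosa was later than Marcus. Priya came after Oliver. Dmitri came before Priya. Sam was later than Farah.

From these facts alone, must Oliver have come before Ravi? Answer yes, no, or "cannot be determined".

Tracing the constraints gives Ravi → Dmitri → Marcus → Rosa → Oliver, so Ravi must come before Oliver.
That means Oliver cannot be before Ravi.

no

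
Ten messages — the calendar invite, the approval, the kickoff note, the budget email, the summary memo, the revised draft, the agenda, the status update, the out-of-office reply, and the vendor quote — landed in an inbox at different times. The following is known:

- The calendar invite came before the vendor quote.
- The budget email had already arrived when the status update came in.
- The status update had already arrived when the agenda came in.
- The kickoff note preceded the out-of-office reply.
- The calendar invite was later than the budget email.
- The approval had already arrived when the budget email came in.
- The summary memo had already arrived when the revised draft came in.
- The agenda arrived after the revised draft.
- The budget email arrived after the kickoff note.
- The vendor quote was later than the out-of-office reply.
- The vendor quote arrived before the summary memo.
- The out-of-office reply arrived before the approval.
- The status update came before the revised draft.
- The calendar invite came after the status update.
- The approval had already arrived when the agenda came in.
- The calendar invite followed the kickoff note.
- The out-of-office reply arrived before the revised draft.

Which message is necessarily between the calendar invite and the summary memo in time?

the vendor quote

Tracing the constraints gives the calendar invite → the vendor quote → the summary memo, so the vendor quote sits after the calendar invite and before the summary memo.
No other message is forced both after the calendar invite and before the summary memo.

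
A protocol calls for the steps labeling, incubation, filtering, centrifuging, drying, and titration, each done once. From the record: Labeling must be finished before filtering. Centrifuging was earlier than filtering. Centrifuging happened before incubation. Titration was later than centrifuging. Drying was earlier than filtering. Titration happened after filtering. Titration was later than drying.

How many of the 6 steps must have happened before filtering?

Directly stated before filtering: centrifuging, drying, and labeling.
That's centrifuging, drying, and labeling — 3 in all.

3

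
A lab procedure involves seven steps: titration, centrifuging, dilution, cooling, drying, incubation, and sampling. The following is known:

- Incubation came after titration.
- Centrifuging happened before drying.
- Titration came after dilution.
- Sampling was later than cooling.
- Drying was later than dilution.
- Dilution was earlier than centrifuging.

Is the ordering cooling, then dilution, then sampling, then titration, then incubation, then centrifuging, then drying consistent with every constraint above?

Check each stated constraint against the proposed order — e.g. dilution is ahead of centrifuging; dilution is ahead of drying. Every pair is in the required order; nothing is violated.

yes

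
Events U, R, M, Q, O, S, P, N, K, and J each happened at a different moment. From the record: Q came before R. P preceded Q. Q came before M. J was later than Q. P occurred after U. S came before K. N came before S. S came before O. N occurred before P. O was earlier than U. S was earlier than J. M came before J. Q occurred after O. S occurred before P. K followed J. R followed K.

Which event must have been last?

Every other event has a chain of constraints placing it before R, so R is last.

R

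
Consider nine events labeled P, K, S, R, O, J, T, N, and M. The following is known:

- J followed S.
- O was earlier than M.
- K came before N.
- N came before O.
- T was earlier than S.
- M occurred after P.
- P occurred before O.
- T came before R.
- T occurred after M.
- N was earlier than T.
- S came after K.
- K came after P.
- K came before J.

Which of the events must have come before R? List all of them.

K, M, N, O, P, T

Directly stated before R: T.
K reaches R via K → N → T → R.
M reaches R via M → T → R.
N reaches R via N → T → R.
Likewise O and P each reach R by chaining the stated constraints.
No chain forces J (or any of the others) ahead of R.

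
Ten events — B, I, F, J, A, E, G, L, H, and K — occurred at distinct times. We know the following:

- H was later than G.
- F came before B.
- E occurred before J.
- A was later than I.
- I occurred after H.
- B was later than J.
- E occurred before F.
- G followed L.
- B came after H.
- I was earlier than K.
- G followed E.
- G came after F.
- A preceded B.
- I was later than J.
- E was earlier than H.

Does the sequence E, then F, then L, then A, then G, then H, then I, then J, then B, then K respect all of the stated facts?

no

The constraints require J before I, but in the proposed sequence I appears ahead of J. That one violation is enough.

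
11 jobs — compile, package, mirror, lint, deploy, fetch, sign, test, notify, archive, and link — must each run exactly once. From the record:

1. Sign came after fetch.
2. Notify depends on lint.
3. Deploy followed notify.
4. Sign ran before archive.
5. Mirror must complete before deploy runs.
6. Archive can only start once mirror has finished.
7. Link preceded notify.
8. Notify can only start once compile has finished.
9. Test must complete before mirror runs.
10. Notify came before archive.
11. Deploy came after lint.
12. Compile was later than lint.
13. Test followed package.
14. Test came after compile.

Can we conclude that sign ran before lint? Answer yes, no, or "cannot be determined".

No chain of stated constraints runs from sign to lint, and none runs from lint to sign either.
So the relative order of sign and lint is not fixed by the given facts.

cannot be determined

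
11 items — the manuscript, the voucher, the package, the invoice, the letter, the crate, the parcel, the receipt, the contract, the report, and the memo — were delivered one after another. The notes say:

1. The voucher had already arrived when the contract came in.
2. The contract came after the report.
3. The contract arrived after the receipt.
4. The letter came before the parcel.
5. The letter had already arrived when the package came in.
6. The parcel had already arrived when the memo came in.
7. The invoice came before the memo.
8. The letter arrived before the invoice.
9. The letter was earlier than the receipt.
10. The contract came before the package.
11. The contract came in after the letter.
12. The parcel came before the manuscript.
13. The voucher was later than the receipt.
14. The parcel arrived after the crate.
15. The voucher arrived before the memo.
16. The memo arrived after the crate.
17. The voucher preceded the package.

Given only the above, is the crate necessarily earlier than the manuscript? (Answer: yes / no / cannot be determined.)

yes

Chain the constraints: the crate → the parcel → the manuscript. Each link is directly stated, so the crate comes before the manuscript.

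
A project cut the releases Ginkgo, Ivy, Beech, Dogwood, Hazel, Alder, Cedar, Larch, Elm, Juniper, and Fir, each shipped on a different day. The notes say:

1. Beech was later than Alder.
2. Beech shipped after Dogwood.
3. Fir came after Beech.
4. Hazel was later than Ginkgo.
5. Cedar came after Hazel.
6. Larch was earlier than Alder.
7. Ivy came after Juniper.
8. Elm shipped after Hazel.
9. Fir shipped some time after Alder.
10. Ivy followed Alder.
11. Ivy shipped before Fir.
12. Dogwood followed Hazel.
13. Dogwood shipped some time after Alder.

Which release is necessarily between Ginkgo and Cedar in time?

Hazel

Tracing the constraints gives Ginkgo → Hazel → Cedar, so Hazel sits after Ginkgo and before Cedar.
No other release is forced both after Ginkgo and before Cedar.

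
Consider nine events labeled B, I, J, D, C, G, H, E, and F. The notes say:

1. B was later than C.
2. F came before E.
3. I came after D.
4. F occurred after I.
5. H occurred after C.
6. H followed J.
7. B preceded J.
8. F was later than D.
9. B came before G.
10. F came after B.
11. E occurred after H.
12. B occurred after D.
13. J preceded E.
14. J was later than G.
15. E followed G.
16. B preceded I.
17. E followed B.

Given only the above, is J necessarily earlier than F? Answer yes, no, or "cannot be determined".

cannot be determined

No chain of stated constraints runs from J to F, and none runs from F to J either.
So the relative order of J and F is not fixed by the given facts.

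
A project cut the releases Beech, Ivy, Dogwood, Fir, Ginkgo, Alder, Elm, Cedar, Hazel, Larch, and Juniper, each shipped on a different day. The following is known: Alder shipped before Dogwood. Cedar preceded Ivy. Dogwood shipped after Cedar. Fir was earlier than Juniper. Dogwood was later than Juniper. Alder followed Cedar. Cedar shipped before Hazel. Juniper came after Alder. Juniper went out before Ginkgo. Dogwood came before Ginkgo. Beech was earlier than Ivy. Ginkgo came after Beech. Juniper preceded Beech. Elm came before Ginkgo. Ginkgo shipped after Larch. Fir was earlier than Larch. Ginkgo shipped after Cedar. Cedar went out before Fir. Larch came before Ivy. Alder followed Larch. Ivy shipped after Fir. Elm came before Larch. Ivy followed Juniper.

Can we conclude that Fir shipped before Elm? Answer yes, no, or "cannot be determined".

No chain of stated constraints runs from Fir to Elm, and none runs from Elm to Fir either.
So the relative order of Fir and Elm is not fixed by the given facts.

cannot be determined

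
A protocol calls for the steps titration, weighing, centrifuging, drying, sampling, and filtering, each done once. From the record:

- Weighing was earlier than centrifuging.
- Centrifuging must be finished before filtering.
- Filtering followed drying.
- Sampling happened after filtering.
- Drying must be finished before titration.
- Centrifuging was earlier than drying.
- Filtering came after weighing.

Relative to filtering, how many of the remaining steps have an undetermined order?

1

Forced before filtering: centrifuging, drying, and weighing; forced after filtering: sampling.
That leaves titration with no forced order relative to filtering — 1.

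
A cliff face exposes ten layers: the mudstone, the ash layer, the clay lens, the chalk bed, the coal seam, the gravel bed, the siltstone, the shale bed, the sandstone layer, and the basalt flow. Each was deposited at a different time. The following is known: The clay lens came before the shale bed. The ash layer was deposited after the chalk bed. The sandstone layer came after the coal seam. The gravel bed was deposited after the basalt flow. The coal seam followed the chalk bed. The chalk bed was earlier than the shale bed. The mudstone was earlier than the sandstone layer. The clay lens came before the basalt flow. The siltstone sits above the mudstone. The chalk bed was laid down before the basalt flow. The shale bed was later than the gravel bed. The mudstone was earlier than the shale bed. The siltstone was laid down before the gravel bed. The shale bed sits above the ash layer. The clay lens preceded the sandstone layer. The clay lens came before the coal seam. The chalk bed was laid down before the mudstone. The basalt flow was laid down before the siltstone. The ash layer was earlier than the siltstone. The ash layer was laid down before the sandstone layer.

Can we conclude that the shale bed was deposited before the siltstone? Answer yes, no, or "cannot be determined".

Tracing the constraints gives the siltstone → the gravel bed → the shale bed, so the siltstone must come before the shale bed.
That means the shale bed cannot be before the siltstone.

no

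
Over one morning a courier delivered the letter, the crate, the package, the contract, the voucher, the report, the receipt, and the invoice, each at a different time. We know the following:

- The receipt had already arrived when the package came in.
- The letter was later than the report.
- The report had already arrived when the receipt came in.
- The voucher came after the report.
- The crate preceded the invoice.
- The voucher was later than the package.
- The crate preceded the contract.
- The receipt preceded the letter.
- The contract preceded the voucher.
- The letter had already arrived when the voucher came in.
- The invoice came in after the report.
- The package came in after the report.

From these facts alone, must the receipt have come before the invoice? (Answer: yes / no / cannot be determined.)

cannot be determined

No chain of stated constraints runs from the receipt to the invoice, and none runs from the invoice to the receipt either.
So the relative order of the receipt and the invoice is not fixed by the given facts.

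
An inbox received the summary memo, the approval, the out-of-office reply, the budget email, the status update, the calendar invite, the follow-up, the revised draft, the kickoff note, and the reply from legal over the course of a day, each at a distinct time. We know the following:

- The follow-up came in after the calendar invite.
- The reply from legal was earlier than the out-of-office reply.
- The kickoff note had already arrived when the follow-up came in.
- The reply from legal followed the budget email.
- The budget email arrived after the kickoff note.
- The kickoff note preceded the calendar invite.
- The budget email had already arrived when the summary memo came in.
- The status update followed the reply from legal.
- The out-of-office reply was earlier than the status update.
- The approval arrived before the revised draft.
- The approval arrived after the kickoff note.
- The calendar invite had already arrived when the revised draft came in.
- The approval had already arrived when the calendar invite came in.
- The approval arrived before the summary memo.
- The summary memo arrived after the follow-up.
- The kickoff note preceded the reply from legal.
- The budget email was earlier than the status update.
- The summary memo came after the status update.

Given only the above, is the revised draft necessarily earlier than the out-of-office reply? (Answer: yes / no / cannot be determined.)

cannot be determined

No chain of stated constraints runs from the revised draft to the out-of-office reply, and none runs from the out-of-office reply to the revised draft either.
So the relative order of the revised draft and the out-of-office reply is not fixed by the given facts.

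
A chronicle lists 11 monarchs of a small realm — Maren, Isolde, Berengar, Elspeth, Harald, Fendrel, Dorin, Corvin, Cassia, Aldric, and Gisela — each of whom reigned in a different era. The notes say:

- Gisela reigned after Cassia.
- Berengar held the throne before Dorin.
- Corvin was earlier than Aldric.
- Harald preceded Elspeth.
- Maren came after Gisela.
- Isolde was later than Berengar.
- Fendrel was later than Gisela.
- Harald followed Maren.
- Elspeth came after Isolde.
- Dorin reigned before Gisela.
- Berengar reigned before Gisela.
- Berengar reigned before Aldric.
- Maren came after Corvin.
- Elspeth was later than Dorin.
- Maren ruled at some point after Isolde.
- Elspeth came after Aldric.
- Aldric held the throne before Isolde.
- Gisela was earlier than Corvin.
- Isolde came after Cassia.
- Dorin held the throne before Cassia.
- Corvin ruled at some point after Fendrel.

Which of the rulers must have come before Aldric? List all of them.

Directly stated before Aldric: Berengar and Corvin.
Cassia reaches Aldric via Cassia → Gisela → Corvin → Aldric.
Dorin reaches Aldric via Dorin → Gisela → Corvin → Aldric.
Fendrel reaches Aldric via Fendrel → Corvin → Aldric.
Likewise Gisela reaches Aldric by chaining the stated constraints.
No chain forces Maren (or any of the others) ahead of Aldric.

Berengar, Cassia, Corvin, Dorin, Fendrel, Gisela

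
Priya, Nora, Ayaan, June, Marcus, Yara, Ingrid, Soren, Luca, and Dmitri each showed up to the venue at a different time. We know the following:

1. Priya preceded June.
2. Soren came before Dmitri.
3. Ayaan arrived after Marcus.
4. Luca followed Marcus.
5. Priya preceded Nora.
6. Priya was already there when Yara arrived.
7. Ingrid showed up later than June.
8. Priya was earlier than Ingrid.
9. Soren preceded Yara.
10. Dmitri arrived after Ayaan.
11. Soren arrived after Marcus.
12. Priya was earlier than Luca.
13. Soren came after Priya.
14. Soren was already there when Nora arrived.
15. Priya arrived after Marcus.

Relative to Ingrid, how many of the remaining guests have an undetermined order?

6

Forced before Ingrid: June, Marcus, and Priya.
That leaves Ayaan, Dmitri, Luca, Nora, Soren, and Yara with no forced order relative to Ingrid — 6.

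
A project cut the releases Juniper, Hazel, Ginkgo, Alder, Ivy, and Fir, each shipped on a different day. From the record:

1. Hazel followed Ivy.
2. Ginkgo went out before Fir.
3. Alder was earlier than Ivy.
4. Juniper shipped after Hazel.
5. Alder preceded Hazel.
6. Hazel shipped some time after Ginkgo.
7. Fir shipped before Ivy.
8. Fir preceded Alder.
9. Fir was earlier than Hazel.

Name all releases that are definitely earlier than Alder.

Directly stated before Alder: Fir.
Ginkgo reaches Alder via Ginkgo → Fir → Alder.
No chain forces Hazel (or any of the others) ahead of Alder.

Fir, Ginkgo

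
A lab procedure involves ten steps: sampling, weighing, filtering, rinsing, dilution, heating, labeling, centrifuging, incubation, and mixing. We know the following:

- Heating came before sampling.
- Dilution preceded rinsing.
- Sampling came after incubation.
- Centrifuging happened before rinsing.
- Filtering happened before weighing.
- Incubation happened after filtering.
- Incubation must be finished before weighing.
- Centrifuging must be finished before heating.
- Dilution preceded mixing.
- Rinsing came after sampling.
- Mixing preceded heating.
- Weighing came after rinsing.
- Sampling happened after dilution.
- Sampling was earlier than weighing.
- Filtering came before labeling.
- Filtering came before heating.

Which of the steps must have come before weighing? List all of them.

Directly stated before weighing: filtering, incubation, rinsing, and sampling.
Centrifuging reaches weighing via centrifuging → rinsing → weighing.
Dilution reaches weighing via dilution → rinsing → weighing.
Heating reaches weighing via heating → sampling → weighing.
Likewise mixing reaches weighing by chaining the stated constraints.
No chain forces labeling ahead of weighing.

centrifuging, dilution, filtering, heating, incubation, mixing, rinsing, sampling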